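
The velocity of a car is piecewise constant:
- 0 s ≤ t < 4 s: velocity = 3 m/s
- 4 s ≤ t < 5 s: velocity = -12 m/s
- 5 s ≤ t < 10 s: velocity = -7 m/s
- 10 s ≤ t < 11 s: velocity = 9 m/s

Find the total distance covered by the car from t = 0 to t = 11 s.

68 m

Total distance travelled is ∫|v| dt — sum the magnitudes of each area piece.
0–4 s: |3| × 4 = 12 m
4–5 s: |-12| × 1 = 12 m
5–10 s: |-7| × 5 = 35 m
10–11 s: |9| × 1 = 9 m
Total distance = 68 m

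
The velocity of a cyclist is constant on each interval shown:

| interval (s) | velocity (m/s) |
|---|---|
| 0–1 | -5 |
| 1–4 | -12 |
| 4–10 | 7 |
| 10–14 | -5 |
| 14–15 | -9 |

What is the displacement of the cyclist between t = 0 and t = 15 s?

-28 m

Net displacement equals the area under the velocity-time graph (areas below the axis count negative).
0–1 s: -5 × 1 = -5 m
1–4 s: -12 × 3 = -36 m
4–10 s: 7 × 6 = 42 m
10–14 s: -5 × 4 = -20 m
14–15 s: -9 × 1 = -9 m
Net displacement = -28 m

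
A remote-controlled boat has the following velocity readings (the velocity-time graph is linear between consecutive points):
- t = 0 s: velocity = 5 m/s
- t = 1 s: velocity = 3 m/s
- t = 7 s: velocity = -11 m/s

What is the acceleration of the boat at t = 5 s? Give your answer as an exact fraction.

-7/3 m/s²

Acceleration is the slope of the v-t graph on 1–7 s: (-11 − 3)/(7 − 1) = -7/3 m/s².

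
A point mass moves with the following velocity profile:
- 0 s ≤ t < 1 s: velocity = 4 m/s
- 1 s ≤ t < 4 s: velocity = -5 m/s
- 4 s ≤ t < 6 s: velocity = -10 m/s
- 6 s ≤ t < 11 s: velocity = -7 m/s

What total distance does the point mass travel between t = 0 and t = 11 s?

74 m

Distance (not displacement) is the total path length: add the absolute areas under v-t.
0–1 s: |4| × 1 = 4 m
1–4 s: |-5| × 3 = 15 m
4–6 s: |-10| × 2 = 20 m
6–11 s: |-7| × 5 = 35 m
Total distance = 74 m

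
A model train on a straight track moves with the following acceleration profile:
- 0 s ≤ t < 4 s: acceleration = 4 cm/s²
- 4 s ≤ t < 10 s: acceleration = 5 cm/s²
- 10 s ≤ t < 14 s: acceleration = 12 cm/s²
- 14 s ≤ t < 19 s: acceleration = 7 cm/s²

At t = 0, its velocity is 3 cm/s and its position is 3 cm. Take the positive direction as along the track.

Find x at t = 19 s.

On each constant-a segment, Δv = aΔt and Δx = v₀Δt + ½aΔt²; chain segment to segment.
0–4 s: v starts 3 cm/s; Δx = 3·4 + ½·4·4² = 44 cm; v ends 19 cm/s.
4–10 s: v starts 19 cm/s; Δx = 19·6 + ½·5·6² = 204 cm; v ends 49 cm/s.
10–14 s: v starts 49 cm/s; Δx = 49·4 + ½·12·4² = 292 cm; v ends 97 cm/s.
14–19 s: v starts 97 cm/s; Δx = 97·5 + ½·7·5² = 572.5 cm; v ends 132 cm/s.
x(19) = 3 + Σ Δx = 1115.5 cm.

1115.5 cm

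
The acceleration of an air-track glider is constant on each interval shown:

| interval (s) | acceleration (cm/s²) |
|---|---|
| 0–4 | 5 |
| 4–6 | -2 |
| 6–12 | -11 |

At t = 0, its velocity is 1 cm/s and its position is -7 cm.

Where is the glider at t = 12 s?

-21 cm

On each constant-a segment, Δv = aΔt and Δx = v₀Δt + ½aΔt²; chain segment to segment.
0–4 s: v starts 1 cm/s; Δx = 1·4 + ½·5·4² = 44 cm; v ends 21 cm/s.
4–6 s: v starts 21 cm/s; Δx = 21·2 + ½·-2·2² = 38 cm; v ends 17 cm/s.
6–12 s: v starts 17 cm/s; Δx = 17·6 + ½·-11·6² = -96 cm; v ends -49 cm/s.
x(12) = -7 + Σ Δx = -21 cm.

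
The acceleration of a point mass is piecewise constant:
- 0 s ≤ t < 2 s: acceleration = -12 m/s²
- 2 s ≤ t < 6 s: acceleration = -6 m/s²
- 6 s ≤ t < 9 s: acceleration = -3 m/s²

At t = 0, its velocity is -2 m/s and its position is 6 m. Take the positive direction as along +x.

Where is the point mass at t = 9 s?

-337.5 m

On each constant-a segment, Δv = aΔt and Δx = v₀Δt + ½aΔt²; chain segment to segment.
0–2 s: v starts -2 m/s; Δx = -2·2 + ½·-12·2² = -28 m; v ends -26 m/s.
2–6 s: v starts -26 m/s; Δx = -26·4 + ½·-6·4² = -152 m; v ends -50 m/s.
6–9 s: v starts -50 m/s; Δx = -50·3 + ½·-3·3² = -163.5 m; v ends -59 m/s.
x(9) = 6 + Σ Δx = -337.5 m.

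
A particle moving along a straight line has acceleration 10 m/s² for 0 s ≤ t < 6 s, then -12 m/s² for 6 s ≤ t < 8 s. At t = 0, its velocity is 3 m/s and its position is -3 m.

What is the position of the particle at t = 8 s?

297 m

On each constant-a segment, Δv = aΔt and Δx = v₀Δt + ½aΔt²; chain segment to segment.
0–6 s: v starts 3 m/s; Δx = 3·6 + ½·10·6² = 198 m; v ends 63 m/s.
6–8 s: v starts 63 m/s; Δx = 63·2 + ½·-12·2² = 102 m; v ends 39 m/s.
x(8) = -3 + Σ Δx = 297 m.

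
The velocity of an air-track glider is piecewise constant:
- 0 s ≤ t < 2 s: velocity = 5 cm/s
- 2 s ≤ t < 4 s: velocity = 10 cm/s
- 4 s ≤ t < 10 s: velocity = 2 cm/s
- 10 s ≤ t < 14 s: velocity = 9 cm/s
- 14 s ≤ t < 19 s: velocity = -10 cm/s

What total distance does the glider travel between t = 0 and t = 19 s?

Distance (not displacement) is the total path length: add the absolute areas under v-t.
0–2 s: |5| × 2 = 10 cm
2–4 s: |10| × 2 = 20 cm
4–10 s: |2| × 6 = 12 cm
10–14 s: |9| × 4 = 36 cm
14–19 s: |-10| × 5 = 50 cm
Total distance = 128 cm

128 cm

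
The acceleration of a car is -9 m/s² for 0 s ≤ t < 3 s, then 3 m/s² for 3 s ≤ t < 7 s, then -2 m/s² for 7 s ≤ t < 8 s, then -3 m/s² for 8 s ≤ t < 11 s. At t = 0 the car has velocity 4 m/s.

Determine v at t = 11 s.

-22 m/s

Δv equals the area under the a-t graph; then v = v₀ + Δv.
0–3 s: -9 × 3 = -27 m/s
3–7 s: 3 × 4 = 12 m/s
7–8 s: -2 × 1 = -2 m/s
8–11 s: -3 × 3 = -9 m/s
Δv = -26 m/s, so v(11) = 4 + (-26) = -22 m/s.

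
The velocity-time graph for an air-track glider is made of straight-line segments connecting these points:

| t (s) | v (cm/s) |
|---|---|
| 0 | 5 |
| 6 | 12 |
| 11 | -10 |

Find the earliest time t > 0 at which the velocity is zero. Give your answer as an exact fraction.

t = 96/11 s

v changes sign on 6–11 s (from 12 to -10); the graph is linear there, so v = 0 at t = 6 + (-12)·(11 − 6)/(-10 − 12) = 96/11 s.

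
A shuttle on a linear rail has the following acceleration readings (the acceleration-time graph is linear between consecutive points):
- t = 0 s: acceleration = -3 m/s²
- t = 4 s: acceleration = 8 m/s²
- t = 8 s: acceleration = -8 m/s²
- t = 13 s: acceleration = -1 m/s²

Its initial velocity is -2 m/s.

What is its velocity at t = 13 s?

Δv equals the area under the a-t graph; then v = v₀ + Δv.
0–4 s: ½(-3 + 8)(4) = 10 m/s
4–8 s: ½(8 + -8)(4) = 0 m/s
8–13 s: ½(-8 + -1)(5) = -22.5 m/s
Δv = -12.5 m/s, so v(13) = -2 + (-12.5) = -14.5 m/s.

-14.5 m/s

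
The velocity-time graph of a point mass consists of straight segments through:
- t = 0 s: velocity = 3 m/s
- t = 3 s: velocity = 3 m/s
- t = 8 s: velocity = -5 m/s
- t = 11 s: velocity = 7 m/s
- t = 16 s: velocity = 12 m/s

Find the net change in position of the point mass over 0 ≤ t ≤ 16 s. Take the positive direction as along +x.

54.5 m

Displacement is the signed area under the v-t curve.
0–3 s: 3 × 3 = 9 m
3–8 s: ½(3 + -5)(5) = -5 m
8–11 s: ½(-5 + 7)(3) = 3 m
11–16 s: ½(7 + 12)(5) = 47.5 m
Net displacement = 54.5 m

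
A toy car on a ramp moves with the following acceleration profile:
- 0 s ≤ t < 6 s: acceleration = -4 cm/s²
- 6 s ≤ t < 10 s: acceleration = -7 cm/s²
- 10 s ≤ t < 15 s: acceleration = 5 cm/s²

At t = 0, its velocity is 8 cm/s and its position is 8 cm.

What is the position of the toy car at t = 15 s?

-293.5 cm

On each constant-a segment, Δv = aΔt and Δx = v₀Δt + ½aΔt²; chain segment to segment.
0–6 s: v starts 8 cm/s; Δx = 8·6 + ½·-4·6² = -24 cm; v ends -16 cm/s.
6–10 s: v starts -16 cm/s; Δx = -16·4 + ½·-7·4² = -120 cm; v ends -44 cm/s.
10–15 s: v starts -44 cm/s; Δx = -44·5 + ½·5·5² = -157.5 cm; v ends -19 cm/s.
x(15) = 8 + Σ Δx = -293.5 cm.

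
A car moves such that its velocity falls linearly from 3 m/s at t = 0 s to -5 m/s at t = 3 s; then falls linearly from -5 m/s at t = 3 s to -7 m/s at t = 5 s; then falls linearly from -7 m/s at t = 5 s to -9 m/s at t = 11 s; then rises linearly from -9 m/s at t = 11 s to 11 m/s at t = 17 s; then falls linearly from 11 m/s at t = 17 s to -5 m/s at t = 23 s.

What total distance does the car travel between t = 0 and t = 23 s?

124.05 m

Distance (not displacement) is the total path length: add the absolute areas under v-t.
0–3 s: v = 0 at t = 1.125 s; triangle areas 1.6875 + 4.6875 = 6.375 m
3–5 s: |½(-5 + -7)(2)| = 12 m
5–11 s: |½(-7 + -9)(6)| = 48 m
11–17 s: v = 0 at t = 13.7 s; triangle areas 12.15 + 18.15 = 30.3 m
17–23 s: v = 0 at t = 21.125 s; triangle areas 22.6875 + 4.6875 = 27.375 m
Total distance = 124.05 m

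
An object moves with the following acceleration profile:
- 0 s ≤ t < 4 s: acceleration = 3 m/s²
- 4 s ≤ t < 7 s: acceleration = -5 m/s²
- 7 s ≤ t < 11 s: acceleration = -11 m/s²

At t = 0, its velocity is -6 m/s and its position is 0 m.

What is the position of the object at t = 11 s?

On each constant-a segment, Δv = aΔt and Δx = v₀Δt + ½aΔt²; chain segment to segment.
0–4 s: v starts -6 m/s; Δx = -6·4 + ½·3·4² = 0 m; v ends 6 m/s.
4–7 s: v starts 6 m/s; Δx = 6·3 + ½·-5·3² = -4.5 m; v ends -9 m/s.
7–11 s: v starts -9 m/s; Δx = -9·4 + ½·-11·4² = -124 m; v ends -53 m/s.
x(11) = 0 + Σ Δx = -128.5 m.

-128.5 m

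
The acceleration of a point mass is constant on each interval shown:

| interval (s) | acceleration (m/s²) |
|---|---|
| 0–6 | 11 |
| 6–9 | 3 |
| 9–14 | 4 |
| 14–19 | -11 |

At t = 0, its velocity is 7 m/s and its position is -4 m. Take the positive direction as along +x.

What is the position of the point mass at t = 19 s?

On each constant-a segment, Δv = aΔt and Δx = v₀Δt + ½aΔt²; chain segment to segment.
0–6 s: v starts 7 m/s; Δx = 7·6 + ½·11·6² = 240 m; v ends 73 m/s.
6–9 s: v starts 73 m/s; Δx = 73·3 + ½·3·3² = 232.5 m; v ends 82 m/s.
9–14 s: v starts 82 m/s; Δx = 82·5 + ½·4·5² = 460 m; v ends 102 m/s.
14–19 s: v starts 102 m/s; Δx = 102·5 + ½·-11·5² = 372.5 m; v ends 47 m/s.
x(19) = -4 + Σ Δx = 1301 m.

1301 m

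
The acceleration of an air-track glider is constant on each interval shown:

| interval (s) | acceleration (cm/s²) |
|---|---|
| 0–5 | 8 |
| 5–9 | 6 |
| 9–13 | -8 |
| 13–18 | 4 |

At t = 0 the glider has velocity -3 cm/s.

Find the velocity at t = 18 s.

Δv equals the area under the a-t graph; then v = v₀ + Δv.
0–5 s: 8 × 5 = 40 cm/s
5–9 s: 6 × 4 = 24 cm/s
9–13 s: -8 × 4 = -32 cm/s
13–18 s: 4 × 5 = 20 cm/s
Δv = 52 cm/s, so v(18) = -3 + (52) = 49 cm/s.

49 cm/s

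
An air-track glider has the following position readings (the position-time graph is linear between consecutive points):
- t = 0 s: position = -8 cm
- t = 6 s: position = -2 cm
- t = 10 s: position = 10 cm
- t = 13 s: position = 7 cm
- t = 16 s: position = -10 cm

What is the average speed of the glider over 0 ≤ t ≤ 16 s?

Average speed = (total path length)/(elapsed time); on a piecewise-linear x-t graph the path length is Σ|Δx|.
0–6 s: |Δx| = |-2 − -8| = 6 cm
6–10 s: |Δx| = |10 − -2| = 12 cm
10–13 s: |Δx| = |7 − 10| = 3 cm
13–16 s: |Δx| = |-10 − 7| = 17 cm
Total path = 38 cm; average speed = 38/16 = 2.375 cm/s.

2.375 cm/s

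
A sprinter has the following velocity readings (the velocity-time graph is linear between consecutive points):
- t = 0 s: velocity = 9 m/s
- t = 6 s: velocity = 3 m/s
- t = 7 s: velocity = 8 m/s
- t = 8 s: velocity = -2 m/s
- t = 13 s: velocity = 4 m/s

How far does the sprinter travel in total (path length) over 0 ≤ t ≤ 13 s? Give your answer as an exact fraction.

1597/30 m

Distance (not displacement) is the total path length: add the absolute areas under v-t.
0–6 s: |½(9 + 3)(6)| = 36 m
6–7 s: |½(3 + 8)(1)| = 5.5 m
7–8 s: v = 0 at t = 7.8 s; triangle areas 3.2 + 0.2 = 3.4 m
8–13 s: v = 0 at t = 29/3 s; triangle areas 5/3 + 20/3 = 25/3 m
Total distance = 1597/30 m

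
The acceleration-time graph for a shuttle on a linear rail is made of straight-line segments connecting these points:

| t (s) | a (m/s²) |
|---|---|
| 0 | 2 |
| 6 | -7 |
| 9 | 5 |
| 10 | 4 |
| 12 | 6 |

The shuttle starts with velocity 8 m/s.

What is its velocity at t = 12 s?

Δv equals the area under the a-t graph; then v = v₀ + Δv.
0–6 s: ½(2 + -7)(6) = -15 m/s
6–9 s: ½(-7 + 5)(3) = -3 m/s
9–10 s: ½(5 + 4)(1) = 4.5 m/s
10–12 s: ½(4 + 6)(2) = 10 m/s
Δv = -3.5 m/s, so v(12) = 8 + (-3.5) = 4.5 m/s.

4.5 m/s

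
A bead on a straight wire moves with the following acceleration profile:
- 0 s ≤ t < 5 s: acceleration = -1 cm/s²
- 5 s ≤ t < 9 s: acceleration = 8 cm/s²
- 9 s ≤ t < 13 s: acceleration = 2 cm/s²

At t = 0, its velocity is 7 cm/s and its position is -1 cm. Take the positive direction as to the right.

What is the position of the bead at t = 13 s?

245.5 cm

On each constant-a segment, Δv = aΔt and Δx = v₀Δt + ½aΔt²; chain segment to segment.
0–5 s: v starts 7 cm/s; Δx = 7·5 + ½·-1·5² = 22.5 cm; v ends 2 cm/s.
5–9 s: v starts 2 cm/s; Δx = 2·4 + ½·8·4² = 72 cm; v ends 34 cm/s.
9–13 s: v starts 34 cm/s; Δx = 34·4 + ½·2·4² = 152 cm; v ends 42 cm/s.
x(13) = -1 + Σ Δx = 245.5 cm.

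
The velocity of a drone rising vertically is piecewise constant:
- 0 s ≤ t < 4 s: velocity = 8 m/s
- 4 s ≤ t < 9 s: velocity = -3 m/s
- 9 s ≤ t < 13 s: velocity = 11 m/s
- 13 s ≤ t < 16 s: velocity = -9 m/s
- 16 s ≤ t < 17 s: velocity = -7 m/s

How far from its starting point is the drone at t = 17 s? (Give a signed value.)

Displacement is the signed area under the v-t curve.
0–4 s: 8 × 4 = 32 m
4–9 s: -3 × 5 = -15 m
9–13 s: 11 × 4 = 44 m
13–16 s: -9 × 3 = -27 m
16–17 s: -7 × 1 = -7 m
Net displacement = 27 m

27 m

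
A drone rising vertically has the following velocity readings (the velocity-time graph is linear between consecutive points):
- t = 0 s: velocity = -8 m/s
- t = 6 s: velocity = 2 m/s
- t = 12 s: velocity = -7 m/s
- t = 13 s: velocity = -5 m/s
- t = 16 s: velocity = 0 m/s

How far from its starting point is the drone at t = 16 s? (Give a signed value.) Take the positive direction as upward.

-46.5 m

Displacement is the signed area under the v-t curve.
0–6 s: ½(-8 + 2)(6) = -18 m
6–12 s: ½(2 + -7)(6) = -15 m
12–13 s: ½(-7 + -5)(1) = -6 m
13–16 s: ½(-5 + 0)(3) = -7.5 m
Net displacement = -46.5 m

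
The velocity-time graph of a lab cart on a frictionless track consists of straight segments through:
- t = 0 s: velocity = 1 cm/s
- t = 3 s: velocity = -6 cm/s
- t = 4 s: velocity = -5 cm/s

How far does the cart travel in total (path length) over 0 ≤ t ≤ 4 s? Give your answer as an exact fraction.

Distance (not displacement) is the total path length: add the absolute areas under v-t.
0–3 s: v = 0 at t = 3/7 s; triangle areas 3/14 + 54/7 = 111/14 cm
3–4 s: |½(-6 + -5)(1)| = 5.5 cm
Total distance = 94/7 cm

94/7 cm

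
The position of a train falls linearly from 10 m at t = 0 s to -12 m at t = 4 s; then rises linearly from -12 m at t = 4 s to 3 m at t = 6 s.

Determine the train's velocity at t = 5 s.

7.5 m/s

Velocity is the slope of the x-t graph on 4–6 s: (3 − -12)/(6 − 4) = 7.5 m/s.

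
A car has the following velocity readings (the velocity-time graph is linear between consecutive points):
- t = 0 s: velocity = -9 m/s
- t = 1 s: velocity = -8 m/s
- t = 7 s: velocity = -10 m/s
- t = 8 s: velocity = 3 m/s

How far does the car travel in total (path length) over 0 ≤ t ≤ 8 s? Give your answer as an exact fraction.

867/13 m

Distance (not displacement) is the total path length: add the absolute areas under v-t.
0–1 s: |½(-9 + -8)(1)| = 8.5 m
1–7 s: |½(-8 + -10)(6)| = 54 m
7–8 s: v = 0 at t = 101/13 s; triangle areas 50/13 + 9/26 = 109/26 m
Total distance = 867/13 m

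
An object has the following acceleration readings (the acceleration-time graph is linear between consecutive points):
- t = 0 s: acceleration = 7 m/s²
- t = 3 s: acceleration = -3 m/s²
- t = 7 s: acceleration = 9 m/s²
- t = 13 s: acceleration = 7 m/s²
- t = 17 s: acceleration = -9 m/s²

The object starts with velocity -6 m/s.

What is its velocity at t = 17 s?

Δv equals the area under the a-t graph; then v = v₀ + Δv.
0–3 s: ½(7 + -3)(3) = 6 m/s
3–7 s: ½(-3 + 9)(4) = 12 m/s
7–13 s: ½(9 + 7)(6) = 48 m/s
13–17 s: ½(7 + -9)(4) = -4 m/s
Δv = 62 m/s, so v(17) = -6 + (62) = 56 m/s.

56 m/s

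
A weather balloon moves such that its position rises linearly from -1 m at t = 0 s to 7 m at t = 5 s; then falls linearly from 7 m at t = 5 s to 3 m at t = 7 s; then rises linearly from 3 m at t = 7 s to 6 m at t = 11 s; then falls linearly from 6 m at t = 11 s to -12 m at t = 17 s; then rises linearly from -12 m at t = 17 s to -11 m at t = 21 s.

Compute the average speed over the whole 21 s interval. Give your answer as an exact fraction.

34/21 m/s

Average speed = (total path length)/(elapsed time); on a piecewise-linear x-t graph the path length is Σ|Δx|.
0–5 s: |Δx| = |7 − -1| = 8 m
5–7 s: |Δx| = |3 − 7| = 4 m
7–11 s: |Δx| = |6 − 3| = 3 m
11–17 s: |Δx| = |-12 − 6| = 18 m
17–21 s: |Δx| = |-11 − -12| = 1 m
Total path = 34 m; average speed = 34/21 = 34/21 m/s.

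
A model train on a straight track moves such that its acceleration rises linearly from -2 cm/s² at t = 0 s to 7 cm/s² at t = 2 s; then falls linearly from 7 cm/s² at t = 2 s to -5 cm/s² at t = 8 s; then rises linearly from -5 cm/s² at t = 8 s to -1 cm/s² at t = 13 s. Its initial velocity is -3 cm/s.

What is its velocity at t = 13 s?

-7 cm/s

Δv equals the area under the a-t graph; then v = v₀ + Δv.
0–2 s: ½(-2 + 7)(2) = 5 cm/s
2–8 s: ½(7 + -5)(6) = 6 cm/s
8–13 s: ½(-5 + -1)(5) = -15 cm/s
Δv = -4 cm/s, so v(13) = -3 + (-4) = -7 cm/s.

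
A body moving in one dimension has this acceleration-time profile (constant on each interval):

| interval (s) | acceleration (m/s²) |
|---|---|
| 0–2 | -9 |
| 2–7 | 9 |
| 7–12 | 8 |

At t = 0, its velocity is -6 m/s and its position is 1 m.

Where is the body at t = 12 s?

168.5 m

On each constant-a segment, Δv = aΔt and Δx = v₀Δt + ½aΔt²; chain segment to segment.
0–2 s: v starts -6 m/s; Δx = -6·2 + ½·-9·2² = -30 m; v ends -24 m/s.
2–7 s: v starts -24 m/s; Δx = -24·5 + ½·9·5² = -7.5 m; v ends 21 m/s.
7–12 s: v starts 21 m/s; Δx = 21·5 + ½·8·5² = 205 m; v ends 61 m/s.
x(12) = 1 + Σ Δx = 168.5 m.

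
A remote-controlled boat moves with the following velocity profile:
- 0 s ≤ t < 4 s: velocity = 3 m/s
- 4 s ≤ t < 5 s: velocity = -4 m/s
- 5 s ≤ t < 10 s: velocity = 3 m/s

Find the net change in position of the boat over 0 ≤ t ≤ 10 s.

23 m

Displacement is the signed area under the v-t curve.
0–4 s: 3 × 4 = 12 m
4–5 s: -4 × 1 = -4 m
5–10 s: 3 × 5 = 15 m
Net displacement = 23 m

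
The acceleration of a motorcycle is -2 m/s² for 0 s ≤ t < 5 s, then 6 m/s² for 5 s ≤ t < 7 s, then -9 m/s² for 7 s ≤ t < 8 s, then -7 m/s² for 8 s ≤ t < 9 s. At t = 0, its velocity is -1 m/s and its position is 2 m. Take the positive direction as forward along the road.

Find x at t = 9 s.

-53 m

On each constant-a segment, Δv = aΔt and Δx = v₀Δt + ½aΔt²; chain segment to segment.
0–5 s: v starts -1 m/s; Δx = -1·5 + ½·-2·5² = -30 m; v ends -11 m/s.
5–7 s: v starts -11 m/s; Δx = -11·2 + ½·6·2² = -10 m; v ends 1 m/s.
7–8 s: v starts 1 m/s; Δx = 1·1 + ½·-9·1² = -3.5 m; v ends -8 m/s.
8–9 s: v starts -8 m/s; Δx = -8·1 + ½·-7·1² = -11.5 m; v ends -15 m/s.
x(9) = 2 + Σ Δx = -53 m.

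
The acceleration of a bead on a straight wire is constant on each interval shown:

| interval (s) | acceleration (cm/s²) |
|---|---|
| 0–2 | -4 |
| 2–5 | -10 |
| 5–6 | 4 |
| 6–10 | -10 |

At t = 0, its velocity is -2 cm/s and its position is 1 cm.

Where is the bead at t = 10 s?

On each constant-a segment, Δv = aΔt and Δx = v₀Δt + ½aΔt²; chain segment to segment.
0–2 s: v starts -2 cm/s; Δx = -2·2 + ½·-4·2² = -12 cm; v ends -10 cm/s.
2–5 s: v starts -10 cm/s; Δx = -10·3 + ½·-10·3² = -75 cm; v ends -40 cm/s.
5–6 s: v starts -40 cm/s; Δx = -40·1 + ½·4·1² = -38 cm; v ends -36 cm/s.
6–10 s: v starts -36 cm/s; Δx = -36·4 + ½·-10·4² = -224 cm; v ends -76 cm/s.
x(10) = 1 + Σ Δx = -348 cm.

-348 cm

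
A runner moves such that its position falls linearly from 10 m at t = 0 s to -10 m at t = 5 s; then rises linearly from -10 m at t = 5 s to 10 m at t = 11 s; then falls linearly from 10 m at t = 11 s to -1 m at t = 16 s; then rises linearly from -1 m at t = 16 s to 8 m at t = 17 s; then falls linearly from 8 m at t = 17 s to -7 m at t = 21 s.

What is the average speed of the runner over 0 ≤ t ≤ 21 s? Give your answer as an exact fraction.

25/7 m/s

Average speed = (total path length)/(elapsed time); on a piecewise-linear x-t graph the path length is Σ|Δx|.
0–5 s: |Δx| = |-10 − 10| = 20 m
5–11 s: |Δx| = |10 − -10| = 20 m
11–16 s: |Δx| = |-1 − 10| = 11 m
16–17 s: |Δx| = |8 − -1| = 9 m
17–21 s: |Δx| = |-7 − 8| = 15 m
Total path = 75 m; average speed = 75/21 = 25/7 m/s.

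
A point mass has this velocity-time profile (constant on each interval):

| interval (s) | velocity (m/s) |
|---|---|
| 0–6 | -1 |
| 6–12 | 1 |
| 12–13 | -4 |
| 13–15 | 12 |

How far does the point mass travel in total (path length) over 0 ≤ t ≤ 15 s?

Total distance travelled is ∫|v| dt — sum the magnitudes of each area piece.
0–6 s: |-1| × 6 = 6 m
6–12 s: |1| × 6 = 6 m
12–13 s: |-4| × 1 = 4 m
13–15 s: |12| × 2 = 24 m
Total distance = 40 m

40 m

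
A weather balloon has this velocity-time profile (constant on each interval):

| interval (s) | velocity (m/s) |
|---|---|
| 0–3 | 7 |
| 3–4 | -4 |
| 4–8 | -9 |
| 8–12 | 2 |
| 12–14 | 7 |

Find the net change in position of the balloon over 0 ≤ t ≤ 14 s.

Displacement is the signed area under the v-t curve.
0–3 s: 7 × 3 = 21 m
3–4 s: -4 × 1 = -4 m
4–8 s: -9 × 4 = -36 m
8–12 s: 2 × 4 = 8 m
12–14 s: 7 × 2 = 14 m
Net displacement = 3 m

3 m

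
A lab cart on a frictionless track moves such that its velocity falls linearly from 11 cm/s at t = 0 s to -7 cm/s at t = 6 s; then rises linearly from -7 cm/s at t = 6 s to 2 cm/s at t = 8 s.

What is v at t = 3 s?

On 0–6 s the graph is linear from 11 to -7 cm/s: v(3) = 11 + (-7 − 11)·(3 − 0)/(6 − 0) = 2 cm/s.

2 cm/s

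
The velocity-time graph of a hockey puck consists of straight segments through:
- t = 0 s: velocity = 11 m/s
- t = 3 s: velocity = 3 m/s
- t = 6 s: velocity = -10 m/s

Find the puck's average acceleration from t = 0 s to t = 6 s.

-3.5 m/s²

Average acceleration = Δv/Δt = (-10 − 11)/(6 − 0) = -3.5 m/s².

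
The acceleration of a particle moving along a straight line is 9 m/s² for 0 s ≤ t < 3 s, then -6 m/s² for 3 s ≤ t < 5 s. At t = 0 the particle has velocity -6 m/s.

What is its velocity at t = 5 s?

Δv equals the area under the a-t graph; then v = v₀ + Δv.
0–3 s: 9 × 3 = 27 m/s
3–5 s: -6 × 2 = -12 m/s
Δv = 15 m/s, so v(5) = -6 + (15) = 9 m/s.

9 m/s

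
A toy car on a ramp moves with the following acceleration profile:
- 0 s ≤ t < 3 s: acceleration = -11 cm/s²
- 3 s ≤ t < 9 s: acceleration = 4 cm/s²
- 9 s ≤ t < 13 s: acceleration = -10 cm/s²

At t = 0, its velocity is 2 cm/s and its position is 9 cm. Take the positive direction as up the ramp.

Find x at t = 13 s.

-256.5 cm

On each constant-a segment, Δv = aΔt and Δx = v₀Δt + ½aΔt²; chain segment to segment.
0–3 s: v starts 2 cm/s; Δx = 2·3 + ½·-11·3² = -43.5 cm; v ends -31 cm/s.
3–9 s: v starts -31 cm/s; Δx = -31·6 + ½·4·6² = -114 cm; v ends -7 cm/s.
9–13 s: v starts -7 cm/s; Δx = -7·4 + ½·-10·4² = -108 cm; v ends -47 cm/s.
x(13) = 9 + Σ Δx = -256.5 cm.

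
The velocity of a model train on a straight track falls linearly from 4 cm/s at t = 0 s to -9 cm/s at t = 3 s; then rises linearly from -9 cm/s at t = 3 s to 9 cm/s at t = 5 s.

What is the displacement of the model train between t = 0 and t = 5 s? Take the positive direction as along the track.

-7.5 cm

Net displacement equals the area under the velocity-time graph (areas below the axis count negative).
0–3 s: ½(4 + -9)(3) = -7.5 cm
3–5 s: ½(-9 + 9)(2) = 0 cm
Net displacement = -7.5 cm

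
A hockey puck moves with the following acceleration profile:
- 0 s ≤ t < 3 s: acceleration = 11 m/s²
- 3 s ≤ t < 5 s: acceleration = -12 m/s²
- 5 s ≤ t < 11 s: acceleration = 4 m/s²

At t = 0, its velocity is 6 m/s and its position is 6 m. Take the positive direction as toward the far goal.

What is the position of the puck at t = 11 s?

On each constant-a segment, Δv = aΔt and Δx = v₀Δt + ½aΔt²; chain segment to segment.
0–3 s: v starts 6 m/s; Δx = 6·3 + ½·11·3² = 67.5 m; v ends 39 m/s.
3–5 s: v starts 39 m/s; Δx = 39·2 + ½·-12·2² = 54 m; v ends 15 m/s.
5–11 s: v starts 15 m/s; Δx = 15·6 + ½·4·6² = 162 m; v ends 39 m/s.
x(11) = 6 + Σ Δx = 289.5 m.

289.5 m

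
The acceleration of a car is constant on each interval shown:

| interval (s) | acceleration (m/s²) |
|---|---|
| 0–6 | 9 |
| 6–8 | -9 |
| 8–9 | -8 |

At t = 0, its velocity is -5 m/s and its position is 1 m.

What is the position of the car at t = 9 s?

On each constant-a segment, Δv = aΔt and Δx = v₀Δt + ½aΔt²; chain segment to segment.
0–6 s: v starts -5 m/s; Δx = -5·6 + ½·9·6² = 132 m; v ends 49 m/s.
6–8 s: v starts 49 m/s; Δx = 49·2 + ½·-9·2² = 80 m; v ends 31 m/s.
8–9 s: v starts 31 m/s; Δx = 31·1 + ½·-8·1² = 27 m; v ends 23 m/s.
x(9) = 1 + Σ Δx = 240 m.

240 m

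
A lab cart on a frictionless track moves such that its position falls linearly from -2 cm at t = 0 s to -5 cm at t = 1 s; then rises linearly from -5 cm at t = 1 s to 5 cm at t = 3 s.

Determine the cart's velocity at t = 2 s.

Velocity is the slope of the x-t graph on 1–3 s: (5 − -5)/(3 − 1) = 5 cm/s.

5 cm/s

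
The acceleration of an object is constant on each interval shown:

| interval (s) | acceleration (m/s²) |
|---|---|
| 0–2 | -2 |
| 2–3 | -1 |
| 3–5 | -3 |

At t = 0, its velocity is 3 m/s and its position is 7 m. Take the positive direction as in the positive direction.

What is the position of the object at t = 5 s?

On each constant-a segment, Δv = aΔt and Δx = v₀Δt + ½aΔt²; chain segment to segment.
0–2 s: v starts 3 m/s; Δx = 3·2 + ½·-2·2² = 2 m; v ends -1 m/s.
2–3 s: v starts -1 m/s; Δx = -1·1 + ½·-1·1² = -1.5 m; v ends -2 m/s.
3–5 s: v starts -2 m/s; Δx = -2·2 + ½·-3·2² = -10 m; v ends -8 m/s.
x(5) = 7 + Σ Δx = -2.5 m.

-2.5 m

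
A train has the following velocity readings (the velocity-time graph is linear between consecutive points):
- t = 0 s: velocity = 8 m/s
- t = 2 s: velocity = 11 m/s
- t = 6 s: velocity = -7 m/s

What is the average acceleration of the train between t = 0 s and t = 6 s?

-2.5 m/s²

Average acceleration = Δv/Δt = (-7 − 8)/(6 − 0) = -2.5 m/s².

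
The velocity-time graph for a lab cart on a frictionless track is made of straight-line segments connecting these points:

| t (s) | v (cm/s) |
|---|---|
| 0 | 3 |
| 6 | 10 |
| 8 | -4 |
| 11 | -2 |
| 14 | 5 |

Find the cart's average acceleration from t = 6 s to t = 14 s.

Average acceleration = Δv/Δt = (5 − 10)/(14 − 6) = -0.625 cm/s².

-0.625 cm/s²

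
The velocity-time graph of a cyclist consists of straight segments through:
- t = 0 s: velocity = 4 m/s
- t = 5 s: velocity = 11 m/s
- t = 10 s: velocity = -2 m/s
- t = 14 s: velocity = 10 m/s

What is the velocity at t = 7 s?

On 5–10 s the graph is linear from 11 to -2 m/s: v(7) = 11 + (-2 − 11)·(7 − 5)/(10 − 5) = 5.8 m/s.

5.8 m/s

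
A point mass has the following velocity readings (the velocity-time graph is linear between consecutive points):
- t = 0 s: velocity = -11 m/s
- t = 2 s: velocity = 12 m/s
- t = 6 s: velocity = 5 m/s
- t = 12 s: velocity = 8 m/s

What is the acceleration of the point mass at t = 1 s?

11.5 m/s²

Acceleration is the slope of the v-t graph on 0–2 s: (12 − -11)/(2 − 0) = 11.5 m/s².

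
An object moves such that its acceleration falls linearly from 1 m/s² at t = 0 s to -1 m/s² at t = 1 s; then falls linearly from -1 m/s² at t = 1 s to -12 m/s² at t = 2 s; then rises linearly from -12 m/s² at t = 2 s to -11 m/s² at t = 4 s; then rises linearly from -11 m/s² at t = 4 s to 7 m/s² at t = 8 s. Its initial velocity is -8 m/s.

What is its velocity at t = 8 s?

-45.5 m/s

Δv equals the area under the a-t graph; then v = v₀ + Δv.
0–1 s: ½(1 + -1)(1) = 0 m/s
1–2 s: ½(-1 + -12)(1) = -6.5 m/s
2–4 s: ½(-12 + -11)(2) = -23 m/s
4–8 s: ½(-11 + 7)(4) = -8 m/s
Δv = -37.5 m/s, so v(8) = -8 + (-37.5) = -45.5 m/s.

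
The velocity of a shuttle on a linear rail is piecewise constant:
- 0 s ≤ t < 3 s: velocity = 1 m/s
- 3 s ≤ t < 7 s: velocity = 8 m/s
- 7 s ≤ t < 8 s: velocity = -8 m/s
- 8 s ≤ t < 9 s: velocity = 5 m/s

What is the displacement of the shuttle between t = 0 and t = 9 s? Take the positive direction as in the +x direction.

Net displacement equals the area under the velocity-time graph (areas below the axis count negative).
0–3 s: 1 × 3 = 3 m
3–7 s: 8 × 4 = 32 m
7–8 s: -8 × 1 = -8 m
8–9 s: 5 × 1 = 5 m
Net displacement = 32 m

32 m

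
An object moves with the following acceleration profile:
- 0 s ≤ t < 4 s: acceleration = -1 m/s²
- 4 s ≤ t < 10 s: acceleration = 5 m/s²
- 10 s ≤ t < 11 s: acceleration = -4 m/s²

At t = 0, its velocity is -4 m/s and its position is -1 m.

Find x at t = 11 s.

37 m

On each constant-a segment, Δv = aΔt and Δx = v₀Δt + ½aΔt²; chain segment to segment.
0–4 s: v starts -4 m/s; Δx = -4·4 + ½·-1·4² = -24 m; v ends -8 m/s.
4–10 s: v starts -8 m/s; Δx = -8·6 + ½·5·6² = 42 m; v ends 22 m/s.
10–11 s: v starts 22 m/s; Δx = 22·1 + ½·-4·1² = 20 m; v ends 18 m/s.
x(11) = -1 + Σ Δx = 37 m.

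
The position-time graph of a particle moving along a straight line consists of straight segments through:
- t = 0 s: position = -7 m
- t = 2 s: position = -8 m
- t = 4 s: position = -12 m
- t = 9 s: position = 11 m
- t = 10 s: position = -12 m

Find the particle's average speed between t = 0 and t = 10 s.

Average speed = (total path length)/(elapsed time); on a piecewise-linear x-t graph the path length is Σ|Δx|.
0–2 s: |Δx| = |-8 − -7| = 1 m
2–4 s: |Δx| = |-12 − -8| = 4 m
4–9 s: |Δx| = |11 − -12| = 23 m
9–10 s: |Δx| = |-12 − 11| = 23 m
Total path = 51 m; average speed = 51/10 = 5.1 m/s.

5.1 m/s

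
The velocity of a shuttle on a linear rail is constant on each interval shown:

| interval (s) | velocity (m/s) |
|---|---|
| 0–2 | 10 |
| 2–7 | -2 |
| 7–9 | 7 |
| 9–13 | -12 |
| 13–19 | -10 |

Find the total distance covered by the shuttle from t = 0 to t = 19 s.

Total distance travelled is ∫|v| dt — sum the magnitudes of each area piece.
0–2 s: |10| × 2 = 20 m
2–7 s: |-2| × 5 = 10 m
7–9 s: |7| × 2 = 14 m
9–13 s: |-12| × 4 = 48 m
13–19 s: |-10| × 6 = 60 m
Total distance = 152 m

152 m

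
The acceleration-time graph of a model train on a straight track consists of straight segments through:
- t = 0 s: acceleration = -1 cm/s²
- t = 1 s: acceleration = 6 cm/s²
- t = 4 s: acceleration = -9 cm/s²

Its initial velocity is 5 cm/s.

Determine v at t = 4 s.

3 cm/s

Δv equals the area under the a-t graph; then v = v₀ + Δv.
0–1 s: ½(-1 + 6)(1) = 2.5 cm/s
1–4 s: ½(6 + -9)(3) = -4.5 cm/s
Δv = -2 cm/s, so v(4) = 5 + (-2) = 3 cm/s.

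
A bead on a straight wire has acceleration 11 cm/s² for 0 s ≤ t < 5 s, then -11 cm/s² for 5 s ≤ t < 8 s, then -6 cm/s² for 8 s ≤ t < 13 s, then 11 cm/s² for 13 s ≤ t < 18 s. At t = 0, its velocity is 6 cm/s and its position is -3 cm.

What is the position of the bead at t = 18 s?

490.5 cm

On each constant-a segment, Δv = aΔt and Δx = v₀Δt + ½aΔt²; chain segment to segment.
0–5 s: v starts 6 cm/s; Δx = 6·5 + ½·11·5² = 167.5 cm; v ends 61 cm/s.
5–8 s: v starts 61 cm/s; Δx = 61·3 + ½·-11·3² = 133.5 cm; v ends 28 cm/s.
8–13 s: v starts 28 cm/s; Δx = 28·5 + ½·-6·5² = 65 cm; v ends -2 cm/s.
13–18 s: v starts -2 cm/s; Δx = -2·5 + ½·11·5² = 127.5 cm; v ends 53 cm/s.
x(18) = -3 + Σ Δx = 490.5 cm.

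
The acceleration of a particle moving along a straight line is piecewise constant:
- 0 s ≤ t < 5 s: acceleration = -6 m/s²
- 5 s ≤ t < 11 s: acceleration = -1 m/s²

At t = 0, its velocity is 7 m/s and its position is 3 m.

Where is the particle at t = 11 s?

-193 m

On each constant-a segment, Δv = aΔt and Δx = v₀Δt + ½aΔt²; chain segment to segment.
0–5 s: v starts 7 m/s; Δx = 7·5 + ½·-6·5² = -40 m; v ends -23 m/s.
5–11 s: v starts -23 m/s; Δx = -23·6 + ½·-1·6² = -156 m; v ends -29 m/s.
x(11) = 3 + Σ Δx = -193 m.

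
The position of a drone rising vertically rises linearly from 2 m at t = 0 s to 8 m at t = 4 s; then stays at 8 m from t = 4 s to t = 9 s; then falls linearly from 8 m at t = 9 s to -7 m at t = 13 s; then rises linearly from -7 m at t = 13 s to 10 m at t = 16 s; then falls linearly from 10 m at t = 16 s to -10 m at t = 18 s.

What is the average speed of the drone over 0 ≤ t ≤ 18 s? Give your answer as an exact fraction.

29/9 m/s

Average speed = (total path length)/(elapsed time); on a piecewise-linear x-t graph the path length is Σ|Δx|.
0–4 s: |Δx| = |8 − 2| = 6 m
4–9 s: |Δx| = |8 − 8| = 0 m
9–13 s: |Δx| = |-7 − 8| = 15 m
13–16 s: |Δx| = |10 − -7| = 17 m
16–18 s: |Δx| = |-10 − 10| = 20 m
Total path = 58 m; average speed = 58/18 = 29/9 m/s.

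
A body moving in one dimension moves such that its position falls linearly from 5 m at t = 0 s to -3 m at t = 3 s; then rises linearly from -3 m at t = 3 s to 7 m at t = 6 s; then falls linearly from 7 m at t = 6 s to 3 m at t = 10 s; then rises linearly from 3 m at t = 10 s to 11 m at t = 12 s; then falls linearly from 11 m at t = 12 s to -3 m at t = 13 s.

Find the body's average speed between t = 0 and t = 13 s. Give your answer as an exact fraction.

44/13 m/s

Average speed = (total path length)/(elapsed time); on a piecewise-linear x-t graph the path length is Σ|Δx|.
0–3 s: |Δx| = |-3 − 5| = 8 m
3–6 s: |Δx| = |7 − -3| = 10 m
6–10 s: |Δx| = |3 − 7| = 4 m
10–12 s: |Δx| = |11 − 3| = 8 m
12–13 s: |Δx| = |-3 − 11| = 14 m
Total path = 44 m; average speed = 44/13 = 44/13 m/s.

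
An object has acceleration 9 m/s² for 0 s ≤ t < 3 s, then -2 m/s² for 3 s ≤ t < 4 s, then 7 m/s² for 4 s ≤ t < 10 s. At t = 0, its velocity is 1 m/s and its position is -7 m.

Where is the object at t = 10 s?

On each constant-a segment, Δv = aΔt and Δx = v₀Δt + ½aΔt²; chain segment to segment.
0–3 s: v starts 1 m/s; Δx = 1·3 + ½·9·3² = 43.5 m; v ends 28 m/s.
3–4 s: v starts 28 m/s; Δx = 28·1 + ½·-2·1² = 27 m; v ends 26 m/s.
4–10 s: v starts 26 m/s; Δx = 26·6 + ½·7·6² = 282 m; v ends 68 m/s.
x(10) = -7 + Σ Δx = 345.5 m.

345.5 m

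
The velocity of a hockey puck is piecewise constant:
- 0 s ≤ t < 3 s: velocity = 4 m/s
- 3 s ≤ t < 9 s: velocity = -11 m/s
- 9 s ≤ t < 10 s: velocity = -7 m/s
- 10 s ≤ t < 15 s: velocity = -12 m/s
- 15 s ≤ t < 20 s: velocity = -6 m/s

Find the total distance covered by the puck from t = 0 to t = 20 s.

Distance (not displacement) is the total path length: add the absolute areas under v-t.
0–3 s: |4| × 3 = 12 m
3–9 s: |-11| × 6 = 66 m
9–10 s: |-7| × 1 = 7 m
10–15 s: |-12| × 5 = 60 m
15–20 s: |-6| × 5 = 30 m
Total distance = 175 m

175 m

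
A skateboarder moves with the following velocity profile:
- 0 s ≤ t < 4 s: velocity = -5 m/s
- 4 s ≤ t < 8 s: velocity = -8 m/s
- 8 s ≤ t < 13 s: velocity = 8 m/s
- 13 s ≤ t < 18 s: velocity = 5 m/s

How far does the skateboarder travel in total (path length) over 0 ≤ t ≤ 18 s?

Distance (not displacement) is the total path length: add the absolute areas under v-t.
0–4 s: |-5| × 4 = 20 m
4–8 s: |-8| × 4 = 32 m
8–13 s: |8| × 5 = 40 m
13–18 s: |5| × 5 = 25 m
Total distance = 117 m

117 m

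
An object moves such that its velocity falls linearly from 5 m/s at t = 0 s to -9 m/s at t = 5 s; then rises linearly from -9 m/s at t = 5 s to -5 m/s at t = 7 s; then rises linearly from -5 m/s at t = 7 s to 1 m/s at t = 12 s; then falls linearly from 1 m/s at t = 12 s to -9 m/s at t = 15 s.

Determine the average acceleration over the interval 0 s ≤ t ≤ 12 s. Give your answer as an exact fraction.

Average acceleration = Δv/Δt = (1 − 5)/(12 − 0) = -1/3 m/s².

-1/3 m/s²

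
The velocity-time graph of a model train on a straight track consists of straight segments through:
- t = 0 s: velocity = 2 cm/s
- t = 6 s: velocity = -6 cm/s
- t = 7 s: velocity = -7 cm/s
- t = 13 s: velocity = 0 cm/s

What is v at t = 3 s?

On 0–6 s the graph is linear from 2 to -6 cm/s: v(3) = 2 + (-6 − 2)·(3 − 0)/(6 − 0) = -2 cm/s.

-2 cm/s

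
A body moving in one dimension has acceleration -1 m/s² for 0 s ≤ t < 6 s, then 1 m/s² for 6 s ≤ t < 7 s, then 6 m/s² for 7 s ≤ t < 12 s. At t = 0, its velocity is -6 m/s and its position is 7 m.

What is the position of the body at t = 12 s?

-38.5 m

On each constant-a segment, Δv = aΔt and Δx = v₀Δt + ½aΔt²; chain segment to segment.
0–6 s: v starts -6 m/s; Δx = -6·6 + ½·-1·6² = -54 m; v ends -12 m/s.
6–7 s: v starts -12 m/s; Δx = -12·1 + ½·1·1² = -11.5 m; v ends -11 m/s.
7–12 s: v starts -11 m/s; Δx = -11·5 + ½·6·5² = 20 m; v ends 19 m/s.
x(12) = 7 + Σ Δx = -38.5 m.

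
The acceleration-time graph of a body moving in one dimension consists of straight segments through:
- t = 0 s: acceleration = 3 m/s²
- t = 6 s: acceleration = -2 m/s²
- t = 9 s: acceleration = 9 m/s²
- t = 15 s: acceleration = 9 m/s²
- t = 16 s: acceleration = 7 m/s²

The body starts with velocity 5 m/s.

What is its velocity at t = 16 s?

Δv equals the area under the a-t graph; then v = v₀ + Δv.
0–6 s: ½(3 + -2)(6) = 3 m/s
6–9 s: ½(-2 + 9)(3) = 10.5 m/s
9–15 s: 9 × 6 = 54 m/s
15–16 s: ½(9 + 7)(1) = 8 m/s
Δv = 75.5 m/s, so v(16) = 5 + (75.5) = 80.5 m/s.

80.5 m/s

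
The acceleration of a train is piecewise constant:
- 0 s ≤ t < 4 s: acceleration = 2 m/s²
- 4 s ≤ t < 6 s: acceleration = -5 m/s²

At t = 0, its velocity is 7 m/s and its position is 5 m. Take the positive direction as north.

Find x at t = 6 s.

69 m

On each constant-a segment, Δv = aΔt and Δx = v₀Δt + ½aΔt²; chain segment to segment.
0–4 s: v starts 7 m/s; Δx = 7·4 + ½·2·4² = 44 m; v ends 15 m/s.
4–6 s: v starts 15 m/s; Δx = 15·2 + ½·-5·2² = 20 m; v ends 5 m/s.
x(6) = 5 + Σ Δx = 69 m.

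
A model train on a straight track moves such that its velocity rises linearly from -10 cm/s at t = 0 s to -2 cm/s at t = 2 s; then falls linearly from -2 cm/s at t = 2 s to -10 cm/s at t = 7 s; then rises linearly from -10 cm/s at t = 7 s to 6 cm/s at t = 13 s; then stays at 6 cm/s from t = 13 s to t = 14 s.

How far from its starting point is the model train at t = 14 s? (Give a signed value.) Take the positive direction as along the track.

-48 cm

Net displacement equals the area under the velocity-time graph (areas below the axis count negative).
0–2 s: ½(-10 + -2)(2) = -12 cm
2–7 s: ½(-2 + -10)(5) = -30 cm
7–13 s: ½(-10 + 6)(6) = -12 cm
13–14 s: 6 × 1 = 6 cm
Net displacement = -48 cm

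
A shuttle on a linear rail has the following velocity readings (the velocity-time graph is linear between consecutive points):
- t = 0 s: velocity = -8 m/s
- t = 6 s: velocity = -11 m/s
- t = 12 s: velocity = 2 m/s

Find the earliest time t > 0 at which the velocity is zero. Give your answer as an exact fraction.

t = 144/13 s

v changes sign on 6–12 s (from -11 to 2); the graph is linear there, so v = 0 at t = 6 + (11)·(12 − 6)/(2 − -11) = 144/13 s.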